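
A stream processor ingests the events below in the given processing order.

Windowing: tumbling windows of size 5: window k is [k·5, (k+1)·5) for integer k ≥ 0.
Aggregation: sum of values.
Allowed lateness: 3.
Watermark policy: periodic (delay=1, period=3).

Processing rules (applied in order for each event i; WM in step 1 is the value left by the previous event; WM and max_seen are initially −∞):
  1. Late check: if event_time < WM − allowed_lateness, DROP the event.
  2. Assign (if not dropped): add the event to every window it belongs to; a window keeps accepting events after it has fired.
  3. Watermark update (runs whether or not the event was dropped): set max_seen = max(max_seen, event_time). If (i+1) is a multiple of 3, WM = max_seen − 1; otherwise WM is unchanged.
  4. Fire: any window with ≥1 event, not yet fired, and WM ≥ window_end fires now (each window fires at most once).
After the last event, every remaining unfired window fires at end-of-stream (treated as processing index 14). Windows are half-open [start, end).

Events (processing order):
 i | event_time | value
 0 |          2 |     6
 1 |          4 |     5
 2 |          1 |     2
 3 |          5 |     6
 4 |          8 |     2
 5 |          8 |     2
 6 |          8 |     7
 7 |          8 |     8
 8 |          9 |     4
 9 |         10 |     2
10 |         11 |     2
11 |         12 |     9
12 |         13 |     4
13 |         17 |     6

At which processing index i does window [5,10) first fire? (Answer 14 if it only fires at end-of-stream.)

11

i=0 t=2 v=6: → [0,5); WM=−∞
i=1 t=4 v=5: → [0,5); WM=−∞
i=2 t=1 v=2: → [0,5); WM=3
i=3 t=5 v=6: → [5,10); WM=3
i=4 t=8 v=2: → [5,10); WM=3
i=5 t=8 v=2: → [5,10); WM=7; [0,5) fires=13
i=6 t=8 v=7: → [5,10); WM=7
i=7 t=8 v=8: → [5,10); WM=7
i=8 t=9 v=4: → [5,10); WM=8
i=9 t=10 v=2: → [10,15); WM=8
i=10 t=11 v=2: → [10,15); WM=8
i=11 t=12 v=9: → [10,15); WM=11; [5,10) fires=29
i=12 t=13 v=4: → [10,15); WM=11
i=13 t=17 v=6: → [15,20); WM=11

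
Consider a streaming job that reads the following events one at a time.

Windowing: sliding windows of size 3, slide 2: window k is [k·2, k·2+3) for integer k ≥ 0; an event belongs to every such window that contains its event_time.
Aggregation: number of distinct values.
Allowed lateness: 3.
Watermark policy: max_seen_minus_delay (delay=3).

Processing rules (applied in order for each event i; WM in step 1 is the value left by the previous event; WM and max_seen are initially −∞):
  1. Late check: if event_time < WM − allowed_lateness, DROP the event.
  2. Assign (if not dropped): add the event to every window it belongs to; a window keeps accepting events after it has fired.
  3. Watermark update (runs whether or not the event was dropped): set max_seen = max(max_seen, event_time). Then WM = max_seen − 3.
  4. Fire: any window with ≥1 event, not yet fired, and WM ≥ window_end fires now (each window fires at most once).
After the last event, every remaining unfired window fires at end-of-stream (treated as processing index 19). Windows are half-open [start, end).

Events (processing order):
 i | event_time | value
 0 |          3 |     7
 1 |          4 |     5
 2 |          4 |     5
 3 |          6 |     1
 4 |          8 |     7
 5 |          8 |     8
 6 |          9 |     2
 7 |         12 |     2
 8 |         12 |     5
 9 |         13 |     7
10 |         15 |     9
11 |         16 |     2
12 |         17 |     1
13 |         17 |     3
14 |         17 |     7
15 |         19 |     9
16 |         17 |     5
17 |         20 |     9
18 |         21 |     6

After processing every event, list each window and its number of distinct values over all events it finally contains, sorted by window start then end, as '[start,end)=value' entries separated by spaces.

[2,5)=2 [4,7)=2 [6,9)=3 [8,11)=3 [10,13)=2 [12,15)=3 [14,17)=2 [16,19)=5 [18,21)=1 [20,23)=2

i=0 t=3 v=7: → [2,5); WM=0
i=1 t=4 v=5: → [4,7),[2,5); WM=1
i=2 t=4 v=5: → [4,7),[2,5); WM=1
i=3 t=6 v=1: → [6,9),[4,7); WM=3
i=4 t=8 v=7: → [8,11),[6,9); WM=5; [2,5) fires=2
i=5 t=8 v=8: → [8,11),[6,9); WM=5
i=6 t=9 v=2: → [8,11); WM=6
i=7 t=12 v=2: → [12,15),[10,13); WM=9; [4,7) fires=2 [6,9) fires=3
i=8 t=12 v=5: → [12,15),[10,13); WM=9
i=9 t=13 v=7: → [12,15); WM=10
i=10 t=15 v=9: → [14,17); WM=12; [8,11) fires=3
i=11 t=16 v=2: → [16,19),[14,17); WM=13; [10,13) fires=2
i=12 t=17 v=1: → [16,19); WM=14
i=13 t=17 v=3: → [16,19); WM=14
i=14 t=17 v=7: → [16,19); WM=14
i=15 t=19 v=9: → [18,21); WM=16; [12,15) fires=3
i=16 t=17 v=5: → [16,19); WM=16
i=17 t=20 v=9: → [20,23),[18,21); WM=17; [14,17) fires=2
i=18 t=21 v=6: → [20,23); WM=18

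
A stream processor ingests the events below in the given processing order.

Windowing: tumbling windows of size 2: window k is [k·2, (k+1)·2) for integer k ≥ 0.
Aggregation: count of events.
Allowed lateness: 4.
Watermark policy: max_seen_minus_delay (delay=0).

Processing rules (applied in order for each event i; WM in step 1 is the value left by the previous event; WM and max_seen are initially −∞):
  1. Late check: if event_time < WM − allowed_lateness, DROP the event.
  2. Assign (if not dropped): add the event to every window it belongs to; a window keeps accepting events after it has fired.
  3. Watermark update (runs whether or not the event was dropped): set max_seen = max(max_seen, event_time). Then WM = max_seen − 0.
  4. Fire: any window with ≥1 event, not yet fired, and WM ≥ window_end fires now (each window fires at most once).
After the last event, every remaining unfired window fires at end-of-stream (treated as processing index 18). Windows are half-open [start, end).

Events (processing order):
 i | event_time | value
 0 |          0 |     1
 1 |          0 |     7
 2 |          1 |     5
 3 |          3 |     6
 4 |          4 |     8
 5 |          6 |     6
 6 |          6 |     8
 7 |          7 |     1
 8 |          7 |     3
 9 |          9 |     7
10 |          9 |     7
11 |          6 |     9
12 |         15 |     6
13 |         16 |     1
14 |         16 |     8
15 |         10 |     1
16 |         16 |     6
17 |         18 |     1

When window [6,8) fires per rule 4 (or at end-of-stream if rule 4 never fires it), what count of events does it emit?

i=0 t=0 v=1: → [0,2); WM=0
i=1 t=0 v=7: → [0,2); WM=0
i=2 t=1 v=5: → [0,2); WM=1
i=3 t=3 v=6: → [2,4); WM=3; [0,2) fires=3
i=4 t=4 v=8: → [4,6); WM=4; [2,4) fires=1
i=5 t=6 v=6: → [6,8); WM=6; [4,6) fires=1
i=6 t=6 v=8: → [6,8); WM=6
i=7 t=7 v=1: → [6,8); WM=7
i=8 t=7 v=3: → [6,8); WM=7
i=9 t=9 v=7: → [8,10); WM=9; [6,8) fires=4
i=10 t=9 v=7: → [8,10); WM=9
i=11 t=6 v=9: → [6,8); WM=9
i=12 t=15 v=6: → [14,16); WM=15; [8,10) fires=2
i=13 t=16 v=1: → [16,18); WM=16; [14,16) fires=1
i=14 t=16 v=8: → [16,18); WM=16
i=15 t=10 v=1: DROP (t<16-4); WM=16
i=16 t=16 v=6: → [16,18); WM=16
i=17 t=18 v=1: → [18,20); WM=18; [16,18) fires=3

4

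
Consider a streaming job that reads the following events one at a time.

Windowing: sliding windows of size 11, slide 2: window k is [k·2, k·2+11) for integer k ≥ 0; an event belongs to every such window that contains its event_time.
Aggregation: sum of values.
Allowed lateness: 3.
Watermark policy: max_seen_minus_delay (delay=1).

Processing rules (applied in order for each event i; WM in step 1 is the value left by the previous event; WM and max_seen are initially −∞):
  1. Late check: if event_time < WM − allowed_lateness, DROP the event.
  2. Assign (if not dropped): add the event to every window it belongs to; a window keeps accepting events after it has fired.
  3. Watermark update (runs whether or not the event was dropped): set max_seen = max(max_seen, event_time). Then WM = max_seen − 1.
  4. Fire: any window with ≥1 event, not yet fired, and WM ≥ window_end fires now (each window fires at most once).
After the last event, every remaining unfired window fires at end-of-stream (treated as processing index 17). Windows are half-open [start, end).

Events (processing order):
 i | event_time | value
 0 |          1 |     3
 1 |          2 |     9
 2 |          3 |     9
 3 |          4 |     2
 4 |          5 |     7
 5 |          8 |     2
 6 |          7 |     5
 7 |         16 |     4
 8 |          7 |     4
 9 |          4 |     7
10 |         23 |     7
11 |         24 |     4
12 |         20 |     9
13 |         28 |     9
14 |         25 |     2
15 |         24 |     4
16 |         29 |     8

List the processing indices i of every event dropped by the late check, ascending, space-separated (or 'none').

i=0 t=1 v=3: → [0,11); WM=0
i=1 t=2 v=9: → [2,13),[0,11); WM=1
i=2 t=3 v=9: → [2,13),[0,11); WM=2
i=3 t=4 v=2: → [4,15),[2,13),[0,11); WM=3
i=4 t=5 v=7: → [4,15),[2,13),[0,11); WM=4
i=5 t=8 v=2: → [8,19),[6,17),[4,15),[2,13),[0,11); WM=7
i=6 t=7 v=5: → [6,17),[4,15),[2,13),[0,11); WM=7
i=7 t=16 v=4: → [16,27),[14,25),[12,23),[10,21),[8,19),[6,17); WM=15; [0,11) fires=37 [2,13) fires=34 [4,15) fires=16
i=8 t=7 v=4: DROP (t<15-3); WM=15
i=9 t=4 v=7: DROP (t<15-3); WM=15
i=10 t=23 v=7: → [22,33),[20,31),[18,29),[16,27),[14,25); WM=22; [6,17) fires=11 [8,19) fires=6 [10,21) fires=4
i=11 t=24 v=4: → [24,35),[22,33),[20,31),[18,29),[16,27),[14,25); WM=23; [12,23) fires=4
i=12 t=20 v=9: → [20,31),[18,29),[16,27),[14,25),[12,23),[10,21); WM=23
i=13 t=28 v=9: → [28,39),[26,37),[24,35),[22,33),[20,31),[18,29); WM=27; [14,25) fires=24 [16,27) fires=24
i=14 t=25 v=2: → [24,35),[22,33),[20,31),[18,29),[16,27); WM=27
i=15 t=24 v=4: → [24,35),[22,33),[20,31),[18,29),[16,27),[14,25); WM=27
i=16 t=29 v=8: → [28,39),[26,37),[24,35),[22,33),[20,31); WM=28

8 9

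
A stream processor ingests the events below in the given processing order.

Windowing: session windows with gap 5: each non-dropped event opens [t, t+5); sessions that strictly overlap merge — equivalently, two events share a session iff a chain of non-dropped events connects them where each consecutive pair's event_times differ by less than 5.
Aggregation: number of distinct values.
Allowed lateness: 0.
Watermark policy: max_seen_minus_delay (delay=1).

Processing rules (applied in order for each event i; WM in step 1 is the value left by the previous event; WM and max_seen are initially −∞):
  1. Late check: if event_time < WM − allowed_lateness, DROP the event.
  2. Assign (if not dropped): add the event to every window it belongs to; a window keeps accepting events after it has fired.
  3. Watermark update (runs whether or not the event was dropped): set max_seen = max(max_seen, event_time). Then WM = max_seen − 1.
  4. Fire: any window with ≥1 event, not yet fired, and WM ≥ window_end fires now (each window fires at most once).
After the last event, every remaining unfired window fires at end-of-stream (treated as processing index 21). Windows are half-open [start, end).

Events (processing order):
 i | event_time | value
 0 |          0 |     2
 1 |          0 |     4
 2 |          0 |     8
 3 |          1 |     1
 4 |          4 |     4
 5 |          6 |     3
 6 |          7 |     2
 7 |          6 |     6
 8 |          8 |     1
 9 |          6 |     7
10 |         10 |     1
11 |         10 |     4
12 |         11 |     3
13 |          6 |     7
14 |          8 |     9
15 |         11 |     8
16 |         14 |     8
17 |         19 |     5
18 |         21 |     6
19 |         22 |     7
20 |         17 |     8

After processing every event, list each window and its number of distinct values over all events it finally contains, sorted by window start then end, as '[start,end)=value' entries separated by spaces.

[0,19)=6 [19,27)=3

i=0 t=0 v=2: → [0,5); WM=-1
i=1 t=0 v=4: → [0,5); WM=-1
i=2 t=0 v=8: → [0,5); WM=-1
i=3 t=1 v=1: → [0,6); WM=0
i=4 t=4 v=4: → [0,9); WM=3
i=5 t=6 v=3: → [0,11); WM=5
i=6 t=7 v=2: → [0,12); WM=6
i=7 t=6 v=6: → [0,12); WM=6
i=8 t=8 v=1: → [0,13); WM=7
i=9 t=6 v=7: DROP (t<7-0); WM=7
i=10 t=10 v=1: → [0,15); WM=9
i=11 t=10 v=4: → [0,15); WM=9
i=12 t=11 v=3: → [0,16); WM=10
i=13 t=6 v=7: DROP (t<10-0); WM=10
i=14 t=8 v=9: DROP (t<10-0); WM=10
i=15 t=11 v=8: → [0,16); WM=10
i=16 t=14 v=8: → [0,19); WM=13
i=17 t=19 v=5: → [19,24); WM=18
i=18 t=21 v=6: → [19,26); WM=20
i=19 t=22 v=7: → [19,27); WM=21
i=20 t=17 v=8: DROP (t<21-0); WM=21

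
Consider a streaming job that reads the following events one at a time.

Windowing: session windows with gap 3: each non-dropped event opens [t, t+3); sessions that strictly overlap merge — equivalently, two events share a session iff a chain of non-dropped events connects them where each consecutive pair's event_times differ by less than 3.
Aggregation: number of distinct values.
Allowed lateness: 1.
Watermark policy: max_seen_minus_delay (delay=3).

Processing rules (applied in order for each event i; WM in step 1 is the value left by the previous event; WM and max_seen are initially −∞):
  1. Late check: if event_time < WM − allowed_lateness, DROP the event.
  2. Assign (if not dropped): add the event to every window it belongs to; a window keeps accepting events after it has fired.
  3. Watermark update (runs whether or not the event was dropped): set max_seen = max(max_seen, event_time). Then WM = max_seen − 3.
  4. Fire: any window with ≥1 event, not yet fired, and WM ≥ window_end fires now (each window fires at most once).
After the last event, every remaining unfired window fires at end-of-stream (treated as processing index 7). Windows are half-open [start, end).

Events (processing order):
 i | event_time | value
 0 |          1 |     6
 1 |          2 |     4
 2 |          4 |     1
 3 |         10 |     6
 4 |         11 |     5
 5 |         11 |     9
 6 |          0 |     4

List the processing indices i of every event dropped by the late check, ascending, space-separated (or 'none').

i=0 t=1 v=6: → [1,4); WM=-2
i=1 t=2 v=4: → [1,5); WM=-1
i=2 t=4 v=1: → [1,7); WM=1
i=3 t=10 v=6: → [10,13); WM=7
i=4 t=11 v=5: → [10,14); WM=8
i=5 t=11 v=9: → [10,14); WM=8
i=6 t=0 v=4: DROP (t<8-1); WM=8

6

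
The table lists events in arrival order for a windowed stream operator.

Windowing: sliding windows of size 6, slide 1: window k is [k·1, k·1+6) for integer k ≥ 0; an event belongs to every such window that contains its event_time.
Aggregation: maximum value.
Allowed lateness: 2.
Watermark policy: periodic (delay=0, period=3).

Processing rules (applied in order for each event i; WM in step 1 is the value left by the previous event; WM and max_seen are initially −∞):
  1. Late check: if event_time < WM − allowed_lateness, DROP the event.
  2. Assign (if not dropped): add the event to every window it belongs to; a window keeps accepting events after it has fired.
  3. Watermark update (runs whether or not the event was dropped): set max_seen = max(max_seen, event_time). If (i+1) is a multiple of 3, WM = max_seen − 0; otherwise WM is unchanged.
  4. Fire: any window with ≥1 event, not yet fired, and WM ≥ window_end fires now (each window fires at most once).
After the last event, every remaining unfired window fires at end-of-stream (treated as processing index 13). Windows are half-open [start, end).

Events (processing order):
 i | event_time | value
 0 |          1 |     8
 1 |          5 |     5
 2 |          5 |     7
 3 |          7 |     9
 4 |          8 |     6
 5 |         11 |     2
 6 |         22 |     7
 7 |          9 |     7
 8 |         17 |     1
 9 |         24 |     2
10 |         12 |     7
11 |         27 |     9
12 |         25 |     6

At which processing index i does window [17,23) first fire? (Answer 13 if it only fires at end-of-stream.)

i=0 t=1 v=8: → [1,7),[0,6); WM=−∞
i=1 t=5 v=5: → [5,11),[4,10),[3,9),[2,8),[1,7),[0,6); WM=−∞
i=2 t=5 v=7: → [5,11),[4,10),[3,9),[2,8),[1,7),[0,6); WM=5
i=3 t=7 v=9: → [7,13),[6,12),[5,11),[4,10),[3,9),[2,8); WM=5
i=4 t=8 v=6: → [8,14),[7,13),[6,12),[5,11),[4,10),[3,9); WM=5
i=5 t=11 v=2: → [11,17),[10,16),[9,15),[8,14),[7,13),[6,12); WM=11; [0,6) fires=8 [1,7) fires=8 [2,8) fires=9 [3,9) fires=9 [4,10) fires=9 [5,11) fires=9
i=6 t=22 v=7: → [22,28),[21,27),[20,26),[19,25),[18,24),[17,23); WM=11
i=7 t=9 v=7: → [9,15),[8,14),[7,13),[6,12),[5,11),[4,10); WM=11
i=8 t=17 v=1: → [17,23),[16,22),[15,21),[14,20),[13,19),[12,18); WM=22; [6,12) fires=9 [7,13) fires=9 [8,14) fires=7 [9,15) fires=7 [10,16) fires=2 [11,17) fires=2 [12,18) fires=1 [13,19) fires=1 [14,20) fires=1 [15,21) fires=1 [16,22) fires=1
i=9 t=24 v=2: → [24,30),[23,29),[22,28),[21,27),[20,26),[19,25); WM=22
i=10 t=12 v=7: DROP (t<22-2); WM=22
i=11 t=27 v=9: → [27,33),[26,32),[25,31),[24,30),[23,29),[22,28); WM=27; [17,23) fires=7 [18,24) fires=7 [19,25) fires=7 [20,26) fires=7 [21,27) fires=7
i=12 t=25 v=6: → [25,31),[24,30),[23,29),[22,28),[21,27),[20,26); WM=27

11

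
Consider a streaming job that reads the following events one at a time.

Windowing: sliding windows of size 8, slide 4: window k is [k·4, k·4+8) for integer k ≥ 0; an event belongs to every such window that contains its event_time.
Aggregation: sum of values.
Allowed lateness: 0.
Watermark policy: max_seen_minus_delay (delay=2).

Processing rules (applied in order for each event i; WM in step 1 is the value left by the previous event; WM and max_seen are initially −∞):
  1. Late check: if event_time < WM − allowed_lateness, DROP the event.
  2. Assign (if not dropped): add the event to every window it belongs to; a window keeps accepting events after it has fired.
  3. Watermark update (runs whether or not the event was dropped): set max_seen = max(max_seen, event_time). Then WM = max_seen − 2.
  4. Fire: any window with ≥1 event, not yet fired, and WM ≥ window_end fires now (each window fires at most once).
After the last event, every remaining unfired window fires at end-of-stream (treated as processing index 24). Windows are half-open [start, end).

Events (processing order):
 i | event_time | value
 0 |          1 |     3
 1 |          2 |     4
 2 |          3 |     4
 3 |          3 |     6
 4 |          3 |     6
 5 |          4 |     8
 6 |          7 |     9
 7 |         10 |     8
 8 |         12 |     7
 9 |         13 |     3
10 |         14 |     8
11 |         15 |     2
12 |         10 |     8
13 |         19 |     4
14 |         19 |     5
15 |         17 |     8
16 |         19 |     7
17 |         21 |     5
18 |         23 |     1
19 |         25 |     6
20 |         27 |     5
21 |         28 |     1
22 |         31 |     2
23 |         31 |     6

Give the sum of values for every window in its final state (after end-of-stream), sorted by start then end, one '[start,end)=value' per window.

[0,8)=40 [4,12)=25 [8,16)=28 [12,20)=44 [16,24)=30 [20,28)=17 [24,32)=20 [28,36)=9

i=0 t=1 v=3: → [0,8); WM=-1
i=1 t=2 v=4: → [0,8); WM=0
i=2 t=3 v=4: → [0,8); WM=1
i=3 t=3 v=6: → [0,8); WM=1
i=4 t=3 v=6: → [0,8); WM=1
i=5 t=4 v=8: → [4,12),[0,8); WM=2
i=6 t=7 v=9: → [4,12),[0,8); WM=5
i=7 t=10 v=8: → [8,16),[4,12); WM=8; [0,8) fires=40
i=8 t=12 v=7: → [12,20),[8,16); WM=10
i=9 t=13 v=3: → [12,20),[8,16); WM=11
i=10 t=14 v=8: → [12,20),[8,16); WM=12; [4,12) fires=25
i=11 t=15 v=2: → [12,20),[8,16); WM=13
i=12 t=10 v=8: DROP (t<13-0); WM=13
i=13 t=19 v=4: → [16,24),[12,20); WM=17; [8,16) fires=28
i=14 t=19 v=5: → [16,24),[12,20); WM=17
i=15 t=17 v=8: → [16,24),[12,20); WM=17
i=16 t=19 v=7: → [16,24),[12,20); WM=17
i=17 t=21 v=5: → [20,28),[16,24); WM=19
i=18 t=23 v=1: → [20,28),[16,24); WM=21; [12,20) fires=44
i=19 t=25 v=6: → [24,32),[20,28); WM=23
i=20 t=27 v=5: → [24,32),[20,28); WM=25; [16,24) fires=30
i=21 t=28 v=1: → [28,36),[24,32); WM=26
i=22 t=31 v=2: → [28,36),[24,32); WM=29; [20,28) fires=17
i=23 t=31 v=6: → [28,36),[24,32); WM=29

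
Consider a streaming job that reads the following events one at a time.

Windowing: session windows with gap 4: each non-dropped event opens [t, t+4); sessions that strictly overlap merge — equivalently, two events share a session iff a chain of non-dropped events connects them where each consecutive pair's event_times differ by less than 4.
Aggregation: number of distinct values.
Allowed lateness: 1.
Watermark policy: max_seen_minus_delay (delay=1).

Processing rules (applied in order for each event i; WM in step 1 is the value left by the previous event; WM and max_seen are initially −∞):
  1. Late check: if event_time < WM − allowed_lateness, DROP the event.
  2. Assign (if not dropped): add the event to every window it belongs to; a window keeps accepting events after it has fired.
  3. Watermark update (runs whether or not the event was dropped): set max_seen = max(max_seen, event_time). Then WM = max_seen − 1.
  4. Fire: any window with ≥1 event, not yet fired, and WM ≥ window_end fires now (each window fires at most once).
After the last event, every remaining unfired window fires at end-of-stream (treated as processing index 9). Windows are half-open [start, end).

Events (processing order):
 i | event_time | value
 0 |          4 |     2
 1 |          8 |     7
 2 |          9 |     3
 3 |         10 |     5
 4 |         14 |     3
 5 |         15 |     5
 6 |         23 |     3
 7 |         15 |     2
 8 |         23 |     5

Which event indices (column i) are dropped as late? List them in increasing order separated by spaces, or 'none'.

i=0 t=4 v=2: → [4,8); WM=3
i=1 t=8 v=7: → [8,12); WM=7
i=2 t=9 v=3: → [8,13); WM=8
i=3 t=10 v=5: → [8,14); WM=9
i=4 t=14 v=3: → [14,18); WM=13
i=5 t=15 v=5: → [14,19); WM=14
i=6 t=23 v=3: → [23,27); WM=22
i=7 t=15 v=2: DROP (t<22-1); WM=22
i=8 t=23 v=5: → [23,27); WM=22

7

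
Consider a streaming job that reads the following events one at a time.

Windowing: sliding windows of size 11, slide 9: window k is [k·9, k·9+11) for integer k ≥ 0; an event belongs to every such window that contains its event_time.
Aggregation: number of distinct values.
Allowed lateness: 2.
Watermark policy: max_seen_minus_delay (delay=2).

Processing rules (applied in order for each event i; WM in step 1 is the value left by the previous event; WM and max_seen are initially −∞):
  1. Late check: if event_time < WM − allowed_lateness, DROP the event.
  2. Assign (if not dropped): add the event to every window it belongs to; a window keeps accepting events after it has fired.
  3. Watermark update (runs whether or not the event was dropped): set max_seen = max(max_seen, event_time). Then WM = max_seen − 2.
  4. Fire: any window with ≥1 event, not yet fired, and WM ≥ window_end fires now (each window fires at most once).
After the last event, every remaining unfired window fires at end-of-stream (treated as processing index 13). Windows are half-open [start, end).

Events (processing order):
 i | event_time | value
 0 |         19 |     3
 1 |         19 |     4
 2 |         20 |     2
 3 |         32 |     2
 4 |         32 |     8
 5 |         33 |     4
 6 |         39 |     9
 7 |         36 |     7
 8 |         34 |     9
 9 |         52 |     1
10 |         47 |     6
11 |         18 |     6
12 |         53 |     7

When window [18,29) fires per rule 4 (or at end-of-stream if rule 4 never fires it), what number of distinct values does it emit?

i=0 t=19 v=3: → [18,29),[9,20); WM=17
i=1 t=19 v=4: → [18,29),[9,20); WM=17
i=2 t=20 v=2: → [18,29); WM=18
i=3 t=32 v=2: → [27,38); WM=30; [9,20) fires=2 [18,29) fires=3
i=4 t=32 v=8: → [27,38); WM=30
i=5 t=33 v=4: → [27,38); WM=31
i=6 t=39 v=9: → [36,47); WM=37
i=7 t=36 v=7: → [36,47),[27,38); WM=37
i=8 t=34 v=9: DROP (t<37-2); WM=37
i=9 t=52 v=1: → [45,56); WM=50; [27,38) fires=4 [36,47) fires=2
i=10 t=47 v=6: DROP (t<50-2); WM=50
i=11 t=18 v=6: DROP (t<50-2); WM=50
i=12 t=53 v=7: → [45,56); WM=51

3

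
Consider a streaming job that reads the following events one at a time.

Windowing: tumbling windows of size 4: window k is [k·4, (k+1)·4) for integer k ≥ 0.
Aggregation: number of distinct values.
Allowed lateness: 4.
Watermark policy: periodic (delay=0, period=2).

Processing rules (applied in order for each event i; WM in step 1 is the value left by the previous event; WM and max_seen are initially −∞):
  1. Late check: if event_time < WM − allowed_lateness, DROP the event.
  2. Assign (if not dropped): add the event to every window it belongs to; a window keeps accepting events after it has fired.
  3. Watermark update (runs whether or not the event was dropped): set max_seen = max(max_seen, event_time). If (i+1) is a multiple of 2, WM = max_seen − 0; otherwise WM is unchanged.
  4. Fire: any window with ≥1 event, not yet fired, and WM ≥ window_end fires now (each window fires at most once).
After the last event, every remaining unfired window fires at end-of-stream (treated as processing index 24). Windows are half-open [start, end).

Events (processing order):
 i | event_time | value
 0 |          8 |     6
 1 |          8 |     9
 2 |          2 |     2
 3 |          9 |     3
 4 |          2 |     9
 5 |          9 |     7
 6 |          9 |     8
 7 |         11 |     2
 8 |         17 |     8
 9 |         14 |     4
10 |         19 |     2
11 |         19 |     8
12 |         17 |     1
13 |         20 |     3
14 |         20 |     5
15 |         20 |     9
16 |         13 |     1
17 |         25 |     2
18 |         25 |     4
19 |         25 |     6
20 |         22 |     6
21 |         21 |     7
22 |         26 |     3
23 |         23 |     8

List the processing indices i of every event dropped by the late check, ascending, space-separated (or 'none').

i=0 t=8 v=6: → [8,12); WM=−∞
i=1 t=8 v=9: → [8,12); WM=8
i=2 t=2 v=2: DROP (t<8-4); WM=8
i=3 t=9 v=3: → [8,12); WM=9
i=4 t=2 v=9: DROP (t<9-4); WM=9
i=5 t=9 v=7: → [8,12); WM=9
i=6 t=9 v=8: → [8,12); WM=9
i=7 t=11 v=2: → [8,12); WM=11
i=8 t=17 v=8: → [16,20); WM=11
i=9 t=14 v=4: → [12,16); WM=17; [8,12) fires=6 [12,16) fires=1
i=10 t=19 v=2: → [16,20); WM=17
i=11 t=19 v=8: → [16,20); WM=19
i=12 t=17 v=1: → [16,20); WM=19
i=13 t=20 v=3: → [20,24); WM=20; [16,20) fires=3
i=14 t=20 v=5: → [20,24); WM=20
i=15 t=20 v=9: → [20,24); WM=20
i=16 t=13 v=1: DROP (t<20-4); WM=20
i=17 t=25 v=2: → [24,28); WM=25; [20,24) fires=3
i=18 t=25 v=4: → [24,28); WM=25
i=19 t=25 v=6: → [24,28); WM=25
i=20 t=22 v=6: → [20,24); WM=25
i=21 t=21 v=7: → [20,24); WM=25
i=22 t=26 v=3: → [24,28); WM=25
i=23 t=23 v=8: → [20,24); WM=26

2 4 16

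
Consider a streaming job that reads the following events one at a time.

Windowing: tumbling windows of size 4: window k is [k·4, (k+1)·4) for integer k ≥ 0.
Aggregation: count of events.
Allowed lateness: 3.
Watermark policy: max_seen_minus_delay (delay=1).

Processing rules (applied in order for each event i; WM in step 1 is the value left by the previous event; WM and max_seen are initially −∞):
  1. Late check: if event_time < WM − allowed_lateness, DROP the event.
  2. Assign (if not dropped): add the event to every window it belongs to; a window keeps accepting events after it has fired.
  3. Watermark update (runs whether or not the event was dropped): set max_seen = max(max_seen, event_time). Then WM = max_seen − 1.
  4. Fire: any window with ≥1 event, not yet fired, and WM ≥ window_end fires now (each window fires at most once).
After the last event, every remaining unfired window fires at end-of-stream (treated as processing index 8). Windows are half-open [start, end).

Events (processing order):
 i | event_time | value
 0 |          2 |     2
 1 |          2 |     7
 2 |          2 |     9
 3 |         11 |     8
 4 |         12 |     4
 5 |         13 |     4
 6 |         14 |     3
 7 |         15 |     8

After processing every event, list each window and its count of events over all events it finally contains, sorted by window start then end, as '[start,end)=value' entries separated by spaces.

i=0 t=2 v=2: → [0,4); WM=1
i=1 t=2 v=7: → [0,4); WM=1
i=2 t=2 v=9: → [0,4); WM=1
i=3 t=11 v=8: → [8,12); WM=10; [0,4) fires=3
i=4 t=12 v=4: → [12,16); WM=11
i=5 t=13 v=4: → [12,16); WM=12; [8,12) fires=1
i=6 t=14 v=3: → [12,16); WM=13
i=7 t=15 v=8: → [12,16); WM=14

[0,4)=3 [8,12)=1 [12,16)=4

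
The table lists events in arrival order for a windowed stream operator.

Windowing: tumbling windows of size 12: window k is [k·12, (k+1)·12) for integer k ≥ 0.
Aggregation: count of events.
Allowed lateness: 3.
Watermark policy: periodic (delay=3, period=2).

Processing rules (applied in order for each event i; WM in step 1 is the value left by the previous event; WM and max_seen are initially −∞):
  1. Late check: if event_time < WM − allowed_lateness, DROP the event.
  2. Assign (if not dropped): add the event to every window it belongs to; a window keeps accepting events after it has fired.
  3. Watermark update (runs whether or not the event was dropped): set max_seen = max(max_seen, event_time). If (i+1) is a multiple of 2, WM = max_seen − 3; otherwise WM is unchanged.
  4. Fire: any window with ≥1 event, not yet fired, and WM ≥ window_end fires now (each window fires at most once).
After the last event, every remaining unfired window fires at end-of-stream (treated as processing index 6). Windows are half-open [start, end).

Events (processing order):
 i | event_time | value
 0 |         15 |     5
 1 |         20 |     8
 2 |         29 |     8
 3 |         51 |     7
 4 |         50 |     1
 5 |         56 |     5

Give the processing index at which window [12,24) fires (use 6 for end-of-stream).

i=0 t=15 v=5: → [12,24); WM=−∞
i=1 t=20 v=8: → [12,24); WM=17
i=2 t=29 v=8: → [24,36); WM=17
i=3 t=51 v=7: → [48,60); WM=48; [12,24) fires=2 [24,36) fires=1
i=4 t=50 v=1: → [48,60); WM=48
i=5 t=56 v=5: → [48,60); WM=53

3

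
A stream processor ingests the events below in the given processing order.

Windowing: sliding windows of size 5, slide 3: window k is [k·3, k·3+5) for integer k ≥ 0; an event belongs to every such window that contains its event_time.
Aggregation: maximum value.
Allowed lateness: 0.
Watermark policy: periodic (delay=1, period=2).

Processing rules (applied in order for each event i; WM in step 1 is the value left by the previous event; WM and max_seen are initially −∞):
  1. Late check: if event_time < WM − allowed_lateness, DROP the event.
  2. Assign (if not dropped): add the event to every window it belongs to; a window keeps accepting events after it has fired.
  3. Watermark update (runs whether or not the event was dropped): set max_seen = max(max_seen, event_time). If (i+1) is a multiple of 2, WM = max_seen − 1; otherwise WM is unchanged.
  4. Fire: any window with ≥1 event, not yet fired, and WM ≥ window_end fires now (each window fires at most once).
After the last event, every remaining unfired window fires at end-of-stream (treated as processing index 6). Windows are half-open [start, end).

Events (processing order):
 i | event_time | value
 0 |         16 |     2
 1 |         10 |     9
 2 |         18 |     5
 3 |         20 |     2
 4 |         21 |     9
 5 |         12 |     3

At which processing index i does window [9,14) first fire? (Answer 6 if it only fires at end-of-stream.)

i=0 t=16 v=2: → [15,20),[12,17); WM=−∞
i=1 t=10 v=9: → [9,14),[6,11); WM=15; [6,11) fires=9 [9,14) fires=9
i=2 t=18 v=5: → [18,23),[15,20); WM=15
i=3 t=20 v=2: → [18,23); WM=19; [12,17) fires=2
i=4 t=21 v=9: → [21,26),[18,23); WM=19
i=5 t=12 v=3: DROP (t<19-0); WM=20; [15,20) fires=5

1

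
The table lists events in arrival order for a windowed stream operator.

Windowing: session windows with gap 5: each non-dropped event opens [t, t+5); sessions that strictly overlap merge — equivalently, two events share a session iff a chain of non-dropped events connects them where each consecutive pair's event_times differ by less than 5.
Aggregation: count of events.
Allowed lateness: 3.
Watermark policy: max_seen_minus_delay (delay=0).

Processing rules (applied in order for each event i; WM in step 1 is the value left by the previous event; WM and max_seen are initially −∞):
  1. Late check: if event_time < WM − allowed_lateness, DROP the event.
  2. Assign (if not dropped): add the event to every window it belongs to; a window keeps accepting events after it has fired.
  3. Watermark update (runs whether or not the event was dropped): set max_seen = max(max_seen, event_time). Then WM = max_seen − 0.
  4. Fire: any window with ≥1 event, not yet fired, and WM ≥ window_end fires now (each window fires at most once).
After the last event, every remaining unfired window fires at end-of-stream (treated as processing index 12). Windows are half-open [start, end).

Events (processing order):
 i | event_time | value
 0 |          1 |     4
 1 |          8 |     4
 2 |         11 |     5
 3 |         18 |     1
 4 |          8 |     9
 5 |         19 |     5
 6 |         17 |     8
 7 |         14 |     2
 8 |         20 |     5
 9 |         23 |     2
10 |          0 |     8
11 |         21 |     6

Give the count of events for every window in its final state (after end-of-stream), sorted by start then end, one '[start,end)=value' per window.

i=0 t=1 v=4: → [1,6); WM=1
i=1 t=8 v=4: → [8,13); WM=8
i=2 t=11 v=5: → [8,16); WM=11
i=3 t=18 v=1: → [18,23); WM=18
i=4 t=8 v=9: DROP (t<18-3); WM=18
i=5 t=19 v=5: → [18,24); WM=19
i=6 t=17 v=8: → [17,24); WM=19
i=7 t=14 v=2: DROP (t<19-3); WM=19
i=8 t=20 v=5: → [17,25); WM=20
i=9 t=23 v=2: → [17,28); WM=23
i=10 t=0 v=8: DROP (t<23-3); WM=23
i=11 t=21 v=6: → [17,28); WM=23

[1,6)=1 [8,16)=2 [17,28)=6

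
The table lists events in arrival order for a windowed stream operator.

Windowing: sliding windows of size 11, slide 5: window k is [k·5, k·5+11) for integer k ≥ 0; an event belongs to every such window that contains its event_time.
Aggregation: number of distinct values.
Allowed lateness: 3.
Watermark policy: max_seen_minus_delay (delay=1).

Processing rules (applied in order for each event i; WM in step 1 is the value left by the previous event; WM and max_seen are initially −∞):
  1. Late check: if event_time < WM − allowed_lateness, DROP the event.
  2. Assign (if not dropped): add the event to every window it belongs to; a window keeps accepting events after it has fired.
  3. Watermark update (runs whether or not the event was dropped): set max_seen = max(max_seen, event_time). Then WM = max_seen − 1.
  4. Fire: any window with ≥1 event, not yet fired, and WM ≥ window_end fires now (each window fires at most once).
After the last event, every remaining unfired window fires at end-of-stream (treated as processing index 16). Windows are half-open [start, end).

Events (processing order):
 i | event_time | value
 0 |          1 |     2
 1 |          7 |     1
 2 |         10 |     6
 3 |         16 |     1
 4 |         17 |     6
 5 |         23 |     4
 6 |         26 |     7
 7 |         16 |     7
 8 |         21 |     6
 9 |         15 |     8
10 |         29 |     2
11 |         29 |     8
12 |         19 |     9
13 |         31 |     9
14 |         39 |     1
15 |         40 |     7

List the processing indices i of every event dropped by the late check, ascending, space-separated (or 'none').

7 8 9 12

i=0 t=1 v=2: → [0,11); WM=0
i=1 t=7 v=1: → [5,16),[0,11); WM=6
i=2 t=10 v=6: → [10,21),[5,16),[0,11); WM=9
i=3 t=16 v=1: → [15,26),[10,21); WM=15; [0,11) fires=3
i=4 t=17 v=6: → [15,26),[10,21); WM=16; [5,16) fires=2
i=5 t=23 v=4: → [20,31),[15,26); WM=22; [10,21) fires=2
i=6 t=26 v=7: → [25,36),[20,31); WM=25
i=7 t=16 v=7: DROP (t<25-3); WM=25
i=8 t=21 v=6: DROP (t<25-3); WM=25
i=9 t=15 v=8: DROP (t<25-3); WM=25
i=10 t=29 v=2: → [25,36),[20,31); WM=28; [15,26) fires=3
i=11 t=29 v=8: → [25,36),[20,31); WM=28
i=12 t=19 v=9: DROP (t<28-3); WM=28
i=13 t=31 v=9: → [30,41),[25,36); WM=30
i=14 t=39 v=1: → [35,46),[30,41); WM=38; [20,31) fires=4 [25,36) fires=4
i=15 t=40 v=7: → [40,51),[35,46),[30,41); WM=39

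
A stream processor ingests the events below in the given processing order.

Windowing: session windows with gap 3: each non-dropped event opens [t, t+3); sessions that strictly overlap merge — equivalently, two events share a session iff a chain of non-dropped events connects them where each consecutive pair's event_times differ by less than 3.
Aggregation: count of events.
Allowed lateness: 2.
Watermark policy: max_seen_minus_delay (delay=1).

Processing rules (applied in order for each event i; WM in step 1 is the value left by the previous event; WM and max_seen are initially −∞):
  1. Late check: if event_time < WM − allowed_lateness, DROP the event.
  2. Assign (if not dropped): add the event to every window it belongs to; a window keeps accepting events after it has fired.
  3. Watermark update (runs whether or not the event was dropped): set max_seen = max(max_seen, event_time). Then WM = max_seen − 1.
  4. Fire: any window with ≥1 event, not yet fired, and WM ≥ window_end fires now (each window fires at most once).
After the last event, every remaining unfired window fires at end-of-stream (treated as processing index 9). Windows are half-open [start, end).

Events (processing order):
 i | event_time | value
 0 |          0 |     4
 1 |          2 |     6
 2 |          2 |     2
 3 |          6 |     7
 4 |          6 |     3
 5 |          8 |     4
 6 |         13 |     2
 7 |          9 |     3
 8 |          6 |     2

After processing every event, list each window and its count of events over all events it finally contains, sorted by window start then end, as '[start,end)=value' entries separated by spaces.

[0,5)=3 [6,11)=3 [13,16)=1

i=0 t=0 v=4: → [0,3); WM=-1
i=1 t=2 v=6: → [0,5); WM=1
i=2 t=2 v=2: → [0,5); WM=1
i=3 t=6 v=7: → [6,9); WM=5
i=4 t=6 v=3: → [6,9); WM=5
i=5 t=8 v=4: → [6,11); WM=7
i=6 t=13 v=2: → [13,16); WM=12
i=7 t=9 v=3: DROP (t<12-2); WM=12
i=8 t=6 v=2: DROP (t<12-2); WM=12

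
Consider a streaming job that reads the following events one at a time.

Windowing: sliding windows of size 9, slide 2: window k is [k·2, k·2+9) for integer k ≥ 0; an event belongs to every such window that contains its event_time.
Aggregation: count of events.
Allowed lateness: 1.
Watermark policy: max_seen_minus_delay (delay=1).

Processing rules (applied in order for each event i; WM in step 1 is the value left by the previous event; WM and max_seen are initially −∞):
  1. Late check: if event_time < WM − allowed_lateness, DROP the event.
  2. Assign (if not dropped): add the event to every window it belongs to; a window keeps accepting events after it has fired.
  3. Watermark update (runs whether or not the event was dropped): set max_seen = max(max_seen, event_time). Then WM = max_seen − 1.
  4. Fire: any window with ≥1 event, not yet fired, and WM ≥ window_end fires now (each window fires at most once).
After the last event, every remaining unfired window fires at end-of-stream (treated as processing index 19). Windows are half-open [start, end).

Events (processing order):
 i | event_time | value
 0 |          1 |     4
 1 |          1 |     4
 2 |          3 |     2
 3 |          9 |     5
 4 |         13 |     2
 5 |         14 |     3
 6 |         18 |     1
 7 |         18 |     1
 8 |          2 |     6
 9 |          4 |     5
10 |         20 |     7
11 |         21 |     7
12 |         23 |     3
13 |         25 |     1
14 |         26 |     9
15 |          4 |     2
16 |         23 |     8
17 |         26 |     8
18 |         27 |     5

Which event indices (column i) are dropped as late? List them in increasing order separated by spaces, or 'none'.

i=0 t=1 v=4: → [0,9); WM=0
i=1 t=1 v=4: → [0,9); WM=0
i=2 t=3 v=2: → [2,11),[0,9); WM=2
i=3 t=9 v=5: → [8,17),[6,15),[4,13),[2,11); WM=8
i=4 t=13 v=2: → [12,21),[10,19),[8,17),[6,15); WM=12; [0,9) fires=3 [2,11) fires=2
i=5 t=14 v=3: → [14,23),[12,21),[10,19),[8,17),[6,15); WM=13; [4,13) fires=1
i=6 t=18 v=1: → [18,27),[16,25),[14,23),[12,21),[10,19); WM=17; [6,15) fires=3 [8,17) fires=3
i=7 t=18 v=1: → [18,27),[16,25),[14,23),[12,21),[10,19); WM=17
i=8 t=2 v=6: DROP (t<17-1); WM=17
i=9 t=4 v=5: DROP (t<17-1); WM=17
i=10 t=20 v=7: → [20,29),[18,27),[16,25),[14,23),[12,21); WM=19; [10,19) fires=4
i=11 t=21 v=7: → [20,29),[18,27),[16,25),[14,23); WM=20
i=12 t=23 v=3: → [22,31),[20,29),[18,27),[16,25); WM=22; [12,21) fires=5
i=13 t=25 v=1: → [24,33),[22,31),[20,29),[18,27); WM=24; [14,23) fires=5
i=14 t=26 v=9: → [26,35),[24,33),[22,31),[20,29),[18,27); WM=25; [16,25) fires=5
i=15 t=4 v=2: DROP (t<25-1); WM=25
i=16 t=23 v=8: DROP (t<25-1); WM=25
i=17 t=26 v=8: → [26,35),[24,33),[22,31),[20,29),[18,27); WM=25
i=18 t=27 v=5: → [26,35),[24,33),[22,31),[20,29); WM=26

8 9 15 16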